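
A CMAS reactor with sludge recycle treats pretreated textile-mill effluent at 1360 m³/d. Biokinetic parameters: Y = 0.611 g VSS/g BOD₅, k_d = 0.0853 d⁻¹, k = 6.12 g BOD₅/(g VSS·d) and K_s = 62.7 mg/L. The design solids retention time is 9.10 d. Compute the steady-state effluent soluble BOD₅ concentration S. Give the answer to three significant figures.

From the Monod/SRT balance for a CMAS, S = K_s·(1+k_d θ_c)/[θ_c·(Y k − k_d) − 1] = 62.7 × (1 + 0.0853 × 9.10) / [9.10 × (0.611 × 6.12 − 0.0853) − 1] = 111.4 / 32.25 = 3.453 mg/L.

S ≈ 3.45 mg/L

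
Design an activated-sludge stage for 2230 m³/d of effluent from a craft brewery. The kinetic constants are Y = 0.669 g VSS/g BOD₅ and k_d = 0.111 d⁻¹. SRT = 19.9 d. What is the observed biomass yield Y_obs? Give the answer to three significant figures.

Correct the yield for decay: Y_obs = Y/(1 + k_d θ_c) = 0.669 / (1 + 0.111 × 19.9) = 0.669 / 3.209 = 0.2085.

Y_obs ≈ 0.208 g VSS/g BOD₅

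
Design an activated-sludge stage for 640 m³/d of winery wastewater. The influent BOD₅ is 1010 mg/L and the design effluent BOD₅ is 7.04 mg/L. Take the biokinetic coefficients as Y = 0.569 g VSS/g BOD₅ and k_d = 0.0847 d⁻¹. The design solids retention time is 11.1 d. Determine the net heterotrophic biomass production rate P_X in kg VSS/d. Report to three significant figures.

The observed yield is Y_obs = Y/(1 + k_d·θ_c) = 0.569 / (1 + 0.0847 × 11.1) = 0.569 / 1.940 = 0.2933 g VSS per g BOD₅ removed.
Substrate removed = Q·(S₀ − S) = 640 m³/d × (1010 − 7.04) g/m³ = 6.42×10^5 g/d = 641.9 kg/d.
Biomass produced: P_X = Y_obs·Q·ΔS = 0.2933 × 641.9 ≈ 188.3 kg VSS/d.

P_X ≈ 188 kg VSS/d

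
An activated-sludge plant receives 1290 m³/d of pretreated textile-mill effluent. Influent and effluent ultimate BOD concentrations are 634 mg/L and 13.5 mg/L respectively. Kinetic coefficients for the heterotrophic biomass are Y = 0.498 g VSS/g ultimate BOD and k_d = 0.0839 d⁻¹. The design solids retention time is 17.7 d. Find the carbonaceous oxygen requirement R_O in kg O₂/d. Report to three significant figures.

Observed yield with endogenous decay: Y_obs = Y / (1 + k_d·θ_c) = 0.498 / (1 + 0.0839 × 17.7) = 0.498 / 2.485 = 0.2004 g VSS/g ultimate BOD.
Mass of ultimate BOD removed per day: Q(S₀ − S) = 1290 × 620.5 g/m³ = 800.4 kg/d.
P_X = Y_obs·Q·(S₀ − S) = 0.2004 × 800.4 = 160.4 kg VSS/d.
R_O = Q·(S₀ − S) − 1.42·P_X = 800.4 − 1.42 × 160.4 = 572.7 kg O₂/d.

R_O ≈ 573 kg O₂/d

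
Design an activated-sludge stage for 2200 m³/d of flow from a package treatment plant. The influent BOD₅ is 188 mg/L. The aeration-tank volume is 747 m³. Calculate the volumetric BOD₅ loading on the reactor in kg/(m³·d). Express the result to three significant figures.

L_v ≈ 0.554 kg BOD₅/(m³·d)

Volumetric loading L_v = Q·S₀ / V = 2200 × 188 g/m³ / 747.0 m³ = 553.7 g/(m³·d) = 0.5537 kg BOD₅/(m³·d).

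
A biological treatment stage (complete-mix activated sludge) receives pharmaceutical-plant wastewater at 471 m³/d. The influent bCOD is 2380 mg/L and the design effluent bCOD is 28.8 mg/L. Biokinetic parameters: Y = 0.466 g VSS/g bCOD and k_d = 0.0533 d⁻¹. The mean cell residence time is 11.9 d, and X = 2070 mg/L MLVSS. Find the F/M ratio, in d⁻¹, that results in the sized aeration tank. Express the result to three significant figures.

Steady-state biomass mass balance: V·X·(1 + k_d·θ_c) = Y·Q·(S₀ − S)·θ_c, so V = 0.466 × 471 × (2380 − 28.8) × 11.9 / [2070 × (1 + 0.0533 × 11.9)] = 6.14×10^6 / 3383 = 1815 m³.
F/M = applied load / biomass = Q·S₀/(V·X) = 471 × 2380 / (1815 × 2070) = 0.2983 d⁻¹.

F/M ≈ 0.298 d⁻¹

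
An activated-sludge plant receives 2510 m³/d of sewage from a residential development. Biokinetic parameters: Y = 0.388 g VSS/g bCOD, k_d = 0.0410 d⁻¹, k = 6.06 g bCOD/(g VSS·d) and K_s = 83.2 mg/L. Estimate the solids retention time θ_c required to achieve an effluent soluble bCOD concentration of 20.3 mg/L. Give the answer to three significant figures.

Specific growth rate at S = 20.3 mg/L: μ = YkS/(K_s+S) = 0.388·6.06·20.3/(83.2+20.3) = 0.4612 d⁻¹.
θ_c = 1/(μ − k_d) = 1/(0.4612 − 0.0410) = 1/0.4202 = 2.380 d.

θ_c ≈ 2.38 d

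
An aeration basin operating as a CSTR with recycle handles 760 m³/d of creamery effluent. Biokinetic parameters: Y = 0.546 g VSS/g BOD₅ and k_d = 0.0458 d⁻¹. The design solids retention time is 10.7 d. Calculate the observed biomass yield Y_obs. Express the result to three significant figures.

Y_obs = Y / (1 + k_d θ_c) = 0.546 / (1 + 0.0458 × 10.7) = 0.546 / 1.490 = 0.3664.

Y_obs ≈ 0.366 g VSS/g BOD₅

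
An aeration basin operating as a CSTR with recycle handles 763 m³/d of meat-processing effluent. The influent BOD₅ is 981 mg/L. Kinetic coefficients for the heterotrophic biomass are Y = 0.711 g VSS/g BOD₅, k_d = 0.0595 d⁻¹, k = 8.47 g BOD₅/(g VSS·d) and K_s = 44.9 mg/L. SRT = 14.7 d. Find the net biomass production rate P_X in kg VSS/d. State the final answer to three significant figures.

Effluent substrate depends only on kinetics and SRT: S = K_s(1 + k_d θ_c) / [θ_c(Yk − k_d) − 1] = 44.9 × (1 + 0.0595 × 14.7) / [14.7 × (0.711 × 8.47 − 0.0595) − 1] = 84.17 / 86.65 = 0.9714 mg/L.
Correct the yield for decay: Y_obs = Y/(1 + k_d θ_c) = 0.711 / (1 + 0.0595 × 14.7) = 0.711 / 1.875 = 0.3793.
ΔS = 981 − 0.971 = 980.0 mg/L, so the substrate removal rate is 763 × 980.0/1000 = 747.8 kg BOD₅/d.
Biomass produced: P_X = Y_obs·Q·ΔS = 0.3793 × 747.8 ≈ 283.6 kg VSS/d.

P_X ≈ 284 kg VSS/d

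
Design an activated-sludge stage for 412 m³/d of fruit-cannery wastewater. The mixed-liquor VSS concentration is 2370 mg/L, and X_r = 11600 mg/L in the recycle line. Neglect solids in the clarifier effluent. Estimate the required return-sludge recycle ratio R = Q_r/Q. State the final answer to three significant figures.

R = Q_r/Q = X/(X_r − X) = 2370 / (11600 − 2370) = 0.2568.

R ≈ 0.257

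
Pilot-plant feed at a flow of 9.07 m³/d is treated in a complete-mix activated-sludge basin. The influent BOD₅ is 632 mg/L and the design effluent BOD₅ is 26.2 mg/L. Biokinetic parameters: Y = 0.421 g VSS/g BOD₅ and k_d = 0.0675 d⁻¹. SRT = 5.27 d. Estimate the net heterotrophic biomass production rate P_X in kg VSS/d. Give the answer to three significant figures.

P_X ≈ 1.71 kg VSS/d

The observed yield is Y_obs = Y/(1 + k_d·θ_c) = 0.421 / (1 + 0.0675 × 5.27) = 0.421 / 1.356 = 0.3105 g VSS per g BOD₅ removed.
Mass of BOD₅ removed per day: Q(S₀ − S) = 9.07 × 605.8 g/m³ = 5.495 kg/d.
Net biomass production P_X = Y_obs × Q·(S₀ − S) = 0.3105 × 5.495 = 1.706 kg VSS/d.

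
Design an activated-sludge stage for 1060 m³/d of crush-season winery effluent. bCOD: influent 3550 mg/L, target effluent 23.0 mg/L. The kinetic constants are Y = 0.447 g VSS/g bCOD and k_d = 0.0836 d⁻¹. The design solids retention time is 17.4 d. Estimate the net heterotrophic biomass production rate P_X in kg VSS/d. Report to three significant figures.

Y_obs = Y / (1 + k_d θ_c) = 0.447 / (1 + 0.0836 × 17.4) = 0.447 / 2.455 = 0.1821.
Substrate removed = Q·(S₀ − S) = 1060 m³/d × (3550 − 23.0) g/m³ = 3.74×10^6 g/d = 3739 kg/d.
So the net sludge growth is P_X = 0.1821 × 3739 = 680.8 kg VSS/d.

P_X ≈ 681 kg VSS/d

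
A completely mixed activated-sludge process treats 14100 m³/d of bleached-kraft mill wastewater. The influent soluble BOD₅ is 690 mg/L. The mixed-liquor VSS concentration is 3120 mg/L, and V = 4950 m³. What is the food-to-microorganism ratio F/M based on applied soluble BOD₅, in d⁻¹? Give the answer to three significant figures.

F/M = Q·S₀ / (V·X) = 14100 × 690 / (4950 × 3120) = 0.6300 g soluble BOD₅·(g VSS·d)⁻¹.

F/M ≈ 0.630 d⁻¹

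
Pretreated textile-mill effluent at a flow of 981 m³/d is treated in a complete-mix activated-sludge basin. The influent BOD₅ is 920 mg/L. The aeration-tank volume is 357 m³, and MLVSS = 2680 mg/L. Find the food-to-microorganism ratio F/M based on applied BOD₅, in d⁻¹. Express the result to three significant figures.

F/M ≈ 0.943 d⁻¹

Food-to-microorganism ratio F/M = Q S₀ / (V X) = 981 × 920 / (357.0 × 2680) = 0.9433 d⁻¹.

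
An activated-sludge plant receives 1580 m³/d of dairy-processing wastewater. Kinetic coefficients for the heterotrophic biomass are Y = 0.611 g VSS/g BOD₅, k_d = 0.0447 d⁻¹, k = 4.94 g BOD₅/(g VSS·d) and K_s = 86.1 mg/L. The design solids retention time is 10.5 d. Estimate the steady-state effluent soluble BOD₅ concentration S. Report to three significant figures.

S ≈ 4.19 mg/L

For a completely mixed reactor with recycle the Lawrence–McCarty relation gives S = K_s·(1 + k_d·θ_c) / [θ_c·(Y·k − k_d) − 1] = 86.1 × (1 + 0.0447 × 10.5) / [10.5 × (0.611 × 4.94 − 0.0447) − 1] = 126.5 / 30.22 = 4.186 mg/L.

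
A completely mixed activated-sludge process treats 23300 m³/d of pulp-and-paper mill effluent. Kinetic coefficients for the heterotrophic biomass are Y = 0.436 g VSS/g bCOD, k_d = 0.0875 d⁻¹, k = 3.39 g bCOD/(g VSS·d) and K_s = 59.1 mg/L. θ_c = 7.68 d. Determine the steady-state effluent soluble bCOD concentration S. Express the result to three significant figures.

From the Monod/SRT balance for a CMAS, S = K_s·(1+k_d θ_c)/[θ_c·(Y k − k_d) − 1] = 59.1 × (1 + 0.0875 × 7.68) / [7.68 × (0.436 × 3.39 − 0.0875) − 1] = 98.82 / 9.679 = 10.21 mg/L.

S ≈ 10.2 mg/L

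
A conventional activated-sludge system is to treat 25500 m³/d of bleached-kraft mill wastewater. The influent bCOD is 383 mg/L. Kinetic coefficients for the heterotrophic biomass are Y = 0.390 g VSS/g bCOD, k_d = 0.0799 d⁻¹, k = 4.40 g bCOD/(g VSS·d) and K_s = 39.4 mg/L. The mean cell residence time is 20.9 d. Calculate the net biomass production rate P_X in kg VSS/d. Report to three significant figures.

For a completely mixed reactor with recycle the Lawrence–McCarty relation gives S = K_s·(1 + k_d·θ_c) / [θ_c·(Y·k − k_d) − 1] = 39.4 × (1 + 0.0799 × 20.9) / [20.9 × (0.390 × 4.40 − 0.0799) − 1] = 105.2 / 33.19 = 3.169 mg/L.
Observed yield with endogenous decay: Y_obs = Y / (1 + k_d·θ_c) = 0.390 / (1 + 0.0799 × 20.9) = 0.390 / 2.670 = 0.1461 g VSS/g bCOD.
Q·(S₀ − S) = 25500 × (383 − 3.17) × 10⁻³ = 9686 kg/d removed.
P_X = Y_obs · Q(S₀ − S) = 0.1461 × 9686 = 1415 kg VSS/d.

P_X ≈ 1410 kg VSS/d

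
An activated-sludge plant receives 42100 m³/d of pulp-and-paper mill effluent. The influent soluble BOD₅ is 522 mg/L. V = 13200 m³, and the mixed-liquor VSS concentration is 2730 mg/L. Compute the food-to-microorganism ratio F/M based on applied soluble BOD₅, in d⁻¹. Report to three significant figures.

F/M = Q·S₀ / (V·X) = 42100 × 522 / (13200 × 2730) = 0.6098 g soluble BOD₅·(g VSS·d)⁻¹.

F/M ≈ 0.610 d⁻¹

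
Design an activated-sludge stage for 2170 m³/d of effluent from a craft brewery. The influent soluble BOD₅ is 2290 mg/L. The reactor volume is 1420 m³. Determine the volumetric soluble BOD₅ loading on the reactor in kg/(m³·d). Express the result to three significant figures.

L_v ≈ 3.50 kg soluble BOD₅/(m³·d)

Volumetric loading L_v = Q·S₀ / V = 2170 × 2290 g/m³ / 1420 m³ = 3500 g/(m³·d) = 3.500 kg soluble BOD₅/(m³·d).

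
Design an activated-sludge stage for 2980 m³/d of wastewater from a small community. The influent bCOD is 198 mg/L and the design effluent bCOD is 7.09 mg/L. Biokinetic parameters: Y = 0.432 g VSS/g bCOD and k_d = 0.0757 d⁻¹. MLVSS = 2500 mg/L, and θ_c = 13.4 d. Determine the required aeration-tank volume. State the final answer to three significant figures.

From the SRT design equation V = Y Q (S₀−S) θ_c / [X (1 + k_d θ_c)] = 0.432 × 2980 × (198 − 7.09) × 13.4 / [2500 × (1 + 0.0757 × 13.4)] = 3.29×10^6 / 5036 = 654.0 m³.

V ≈ 654 m³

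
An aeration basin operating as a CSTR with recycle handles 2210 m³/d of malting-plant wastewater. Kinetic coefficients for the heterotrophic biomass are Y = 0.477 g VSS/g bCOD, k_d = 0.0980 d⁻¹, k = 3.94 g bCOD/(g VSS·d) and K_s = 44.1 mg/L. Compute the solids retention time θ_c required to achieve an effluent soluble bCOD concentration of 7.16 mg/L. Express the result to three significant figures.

θ_c ≈ 6.08 d

From 1/θ_c = Y·k·S/(K_s + S) − k_d: Y·k·S/(K_s+S) = 0.477 × 3.94 × 7.16 / (44.1 + 7.16) = 0.2625 d⁻¹.
Then 1/θ_c = μ − k_d = 0.2625 − 0.0980 = 0.1645 d⁻¹, giving θ_c = 6.079 d.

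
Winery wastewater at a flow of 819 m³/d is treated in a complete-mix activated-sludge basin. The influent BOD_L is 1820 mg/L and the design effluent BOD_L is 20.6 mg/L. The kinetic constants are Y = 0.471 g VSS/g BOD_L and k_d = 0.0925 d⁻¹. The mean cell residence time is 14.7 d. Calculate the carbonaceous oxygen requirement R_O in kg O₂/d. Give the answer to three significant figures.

Y_obs = Y / (1 + k_d θ_c) = 0.471 / (1 + 0.0925 × 14.7) = 0.471 / 2.360 = 0.1996.
Substrate removed = Q·(S₀ − S) = 819 m³/d × (1820 − 20.6) g/m³ = 1.47×10^6 g/d = 1474 kg/d.
Net sludge production P_X = 0.1996 × 1474 = 294.1 kg VSS/d.
R_O = Q·(S₀ − S) − 1.42·P_X = 1474 − 1.42 × 294.1 = 1056 kg O₂/d.

R_O ≈ 1060 kg O₂/d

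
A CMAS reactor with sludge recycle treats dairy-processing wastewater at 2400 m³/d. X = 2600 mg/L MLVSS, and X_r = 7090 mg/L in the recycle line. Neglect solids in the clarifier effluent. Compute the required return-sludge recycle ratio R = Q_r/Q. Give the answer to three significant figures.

R = Q_r/Q = X/(X_r − X) = 2600 / (7090 − 2600) = 0.5791.

R ≈ 0.579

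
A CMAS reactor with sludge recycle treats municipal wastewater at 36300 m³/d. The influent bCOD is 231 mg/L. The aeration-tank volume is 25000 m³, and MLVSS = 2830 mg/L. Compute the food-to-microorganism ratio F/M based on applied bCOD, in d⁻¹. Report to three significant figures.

F/M ≈ 0.119 d⁻¹

F/M = applied load / biomass = Q·S₀/(V·X) = 36300 × 231 / (25000 × 2830) = 0.1185 d⁻¹.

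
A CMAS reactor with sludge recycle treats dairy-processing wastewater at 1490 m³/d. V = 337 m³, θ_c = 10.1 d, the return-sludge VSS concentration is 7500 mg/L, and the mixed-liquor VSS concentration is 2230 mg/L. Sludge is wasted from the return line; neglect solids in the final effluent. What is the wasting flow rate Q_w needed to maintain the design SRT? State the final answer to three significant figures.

Q_w ≈ 9.92 m³/d

θ_c = V·X/(Q_w·X_r) when wasting from the recycle, so Q_w = V·X/(θ_c·X_r) = 337.0 × 2230 / (10.1 × 7500) = 9.921 m³/d.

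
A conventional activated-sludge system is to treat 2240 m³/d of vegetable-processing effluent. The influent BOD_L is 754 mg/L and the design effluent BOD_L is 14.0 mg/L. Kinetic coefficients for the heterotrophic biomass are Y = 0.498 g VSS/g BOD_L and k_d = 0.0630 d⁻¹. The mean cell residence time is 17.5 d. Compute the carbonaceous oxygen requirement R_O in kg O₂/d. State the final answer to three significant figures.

Observed yield with endogenous decay: Y_obs = Y / (1 + k_d·θ_c) = 0.498 / (1 + 0.0630 × 17.5) = 0.498 / 2.103 = 0.2369 g VSS/g BOD_L.
Substrate removed = Q·(S₀ − S) = 2240 m³/d × (754 − 14.0) g/m³ = 1.66×10^6 g/d = 1658 kg/d.
P_X = Y_obs·Q·(S₀ − S) = 0.2369 × 1658 = 392.6 kg VSS/d.
R_O = Q·(S₀ − S) − 1.42·P_X = 1658 − 1.42 × 392.6 = 1100 kg O₂/d.

R_O ≈ 1100 kg O₂/d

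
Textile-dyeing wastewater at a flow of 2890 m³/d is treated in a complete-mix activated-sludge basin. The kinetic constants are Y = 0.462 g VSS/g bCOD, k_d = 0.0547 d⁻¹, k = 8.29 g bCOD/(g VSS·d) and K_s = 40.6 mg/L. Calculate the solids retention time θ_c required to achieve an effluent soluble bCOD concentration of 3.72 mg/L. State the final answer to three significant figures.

θ_c ≈ 3.75 d

Specific growth rate at S = 3.72 mg/L: μ = YkS/(K_s+S) = 0.462·8.29·3.72/(40.6+3.72) = 0.3215 d⁻¹.
1/θ_c = 0.3215 − 0.0547 = 0.2668 d⁻¹, so θ_c = 3.749 d.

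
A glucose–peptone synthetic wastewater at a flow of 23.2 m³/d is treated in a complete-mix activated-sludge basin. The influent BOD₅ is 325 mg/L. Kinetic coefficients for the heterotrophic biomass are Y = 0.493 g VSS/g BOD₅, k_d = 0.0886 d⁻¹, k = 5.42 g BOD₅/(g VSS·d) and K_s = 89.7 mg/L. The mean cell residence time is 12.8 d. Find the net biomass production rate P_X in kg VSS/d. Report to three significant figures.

For a completely mixed reactor with recycle the Lawrence–McCarty relation gives S = K_s·(1 + k_d·θ_c) / [θ_c·(Y·k − k_d) − 1] = 89.7 × (1 + 0.0886 × 12.8) / [12.8 × (0.493 × 5.42 − 0.0886) − 1] = 191.4 / 32.07 = 5.969 mg/L.
Observed yield with endogenous decay: Y_obs = Y / (1 + k_d·θ_c) = 0.493 / (1 + 0.0886 × 12.8) = 0.493 / 2.134 = 0.2310 g VSS/g BOD₅.
Mass of BOD₅ removed per day: Q(S₀ − S) = 23.2 × 319.0 g/m³ = 7.401 kg/d.
P_X = Y_obs · Q(S₀ − S) = 0.2310 × 7.401 = 1.710 kg VSS/d.

P_X ≈ 1.71 kg VSS/d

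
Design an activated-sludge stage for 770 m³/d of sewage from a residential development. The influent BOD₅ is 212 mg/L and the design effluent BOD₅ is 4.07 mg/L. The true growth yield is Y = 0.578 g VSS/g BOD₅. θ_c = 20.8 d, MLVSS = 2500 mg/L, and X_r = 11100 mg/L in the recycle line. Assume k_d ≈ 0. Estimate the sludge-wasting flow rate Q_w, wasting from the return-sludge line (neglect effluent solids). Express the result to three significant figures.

V·X = Y·Q·ΔS·θ_c gives V = 0.578 × 770 × (212 − 4.07) × 20.8 / 2500 = 769.9 m³.
Wasting from the return line (neglecting effluent solids): Q_w = V·X / (θ_c·X_r) = 769.9 × 2500 / (20.8 × 11100) = 8.337 m³/d.

Q_w ≈ 8.34 m³/d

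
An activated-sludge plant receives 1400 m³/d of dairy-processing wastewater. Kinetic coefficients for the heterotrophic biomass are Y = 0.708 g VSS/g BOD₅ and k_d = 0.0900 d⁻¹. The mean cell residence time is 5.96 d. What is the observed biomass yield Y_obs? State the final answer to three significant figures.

Observed yield with endogenous decay: Y_obs = Y / (1 + k_d·θ_c) = 0.708 / (1 + 0.0900 × 5.96) = 0.708 / 1.536 = 0.4608 g VSS/g BOD₅.

Y_obs ≈ 0.461 g VSS/g BOD₅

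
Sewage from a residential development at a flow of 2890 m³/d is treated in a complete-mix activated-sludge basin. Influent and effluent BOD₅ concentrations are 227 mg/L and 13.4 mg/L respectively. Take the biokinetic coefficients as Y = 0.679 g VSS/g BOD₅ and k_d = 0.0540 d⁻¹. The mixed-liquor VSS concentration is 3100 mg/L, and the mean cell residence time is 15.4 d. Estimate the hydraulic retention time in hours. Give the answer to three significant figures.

τ ≈ 9.44 h

Rearranging the biomass balance for a CMAS with decay, V = Y·Q·ΔS·θ_c / [X·(1+k_d θ_c)] = 0.679 × 2890 × (227 − 13.4) × 15.4 / [3100 × (1 + 0.0540 × 15.4)] = 6.45×10^6 / 5678 = 1137 m³.
τ = V/Q = 1137/2890 = 0.3934 d, or 9.441 h.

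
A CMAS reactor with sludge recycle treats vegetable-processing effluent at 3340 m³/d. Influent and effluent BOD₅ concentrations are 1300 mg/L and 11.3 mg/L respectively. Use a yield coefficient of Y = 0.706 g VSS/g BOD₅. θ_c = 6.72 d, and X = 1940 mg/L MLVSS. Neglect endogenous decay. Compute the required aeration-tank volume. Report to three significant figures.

Biomass mass balance (decay neglected): V·X = Y·Q·(S₀ − S)·θ_c, so V = 0.706 × 3340 × (1300 − 11.3) × 6.72 / 1940 = 10526 m³.

V ≈ 10500 m³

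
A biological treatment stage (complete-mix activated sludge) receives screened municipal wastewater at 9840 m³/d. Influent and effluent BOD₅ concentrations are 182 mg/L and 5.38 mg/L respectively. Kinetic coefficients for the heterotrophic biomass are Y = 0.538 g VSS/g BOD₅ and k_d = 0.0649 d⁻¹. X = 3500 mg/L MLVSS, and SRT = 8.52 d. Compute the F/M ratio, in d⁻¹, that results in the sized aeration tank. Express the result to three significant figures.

Rearranging the biomass balance for a CMAS with decay, V = Y·Q·ΔS·θ_c / [X·(1+k_d θ_c)] = 0.538 × 9840 × (182 − 5.38) × 8.52 / [3500 × (1 + 0.0649 × 8.52)] = 7.97×10^6 / 5435 = 1466 m³.
F/M = Q·S₀ / (V·X) = 9840 × 182 / (1466 × 3500) = 0.3491 g BOD₅·(g VSS·d)⁻¹.

F/M ≈ 0.349 d⁻¹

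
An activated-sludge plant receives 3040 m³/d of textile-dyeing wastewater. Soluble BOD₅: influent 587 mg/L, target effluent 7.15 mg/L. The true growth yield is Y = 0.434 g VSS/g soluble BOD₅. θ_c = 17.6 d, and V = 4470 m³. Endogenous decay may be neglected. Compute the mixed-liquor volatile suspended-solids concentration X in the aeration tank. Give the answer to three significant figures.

X = Y·Q·ΔS·θ_c / V = 0.434 × 3040 × (587 − 7.15) × 17.6 / 4470 = 3012 mg/L.

X ≈ 3010 mg/L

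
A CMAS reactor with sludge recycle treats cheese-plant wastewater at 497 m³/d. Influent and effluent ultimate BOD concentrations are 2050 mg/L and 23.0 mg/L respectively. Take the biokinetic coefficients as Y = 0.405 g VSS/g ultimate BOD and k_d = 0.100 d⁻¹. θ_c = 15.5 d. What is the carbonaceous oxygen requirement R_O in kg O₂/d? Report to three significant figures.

The observed yield is Y_obs = Y/(1 + k_d·θ_c) = 0.405 / (1 + 0.100 × 15.5) = 0.405 / 2.550 = 0.1588 g VSS per g ultimate BOD removed.
Q·(S₀ − S) = 497 × (2050 − 23.0) × 10⁻³ = 1007 kg/d removed.
Net sludge production P_X = 0.1588 × 1007 = 160.0 kg VSS/d.
R_O = Q·ΔS − 1.42 P_X = 1007 − 227.2 = 780.2 kg O₂/d.

R_O ≈ 780 kg O₂/d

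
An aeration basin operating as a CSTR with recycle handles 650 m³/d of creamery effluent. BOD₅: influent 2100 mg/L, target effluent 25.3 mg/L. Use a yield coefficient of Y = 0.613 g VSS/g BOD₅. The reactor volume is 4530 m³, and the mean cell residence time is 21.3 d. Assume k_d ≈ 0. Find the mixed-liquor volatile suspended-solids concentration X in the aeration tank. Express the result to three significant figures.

X ≈ 3890 mg/L

X = Y·Q·ΔS·θ_c / V = 0.613 × 650 × (2100 − 25.3) × 21.3 / 4530 = 3887 mg/L.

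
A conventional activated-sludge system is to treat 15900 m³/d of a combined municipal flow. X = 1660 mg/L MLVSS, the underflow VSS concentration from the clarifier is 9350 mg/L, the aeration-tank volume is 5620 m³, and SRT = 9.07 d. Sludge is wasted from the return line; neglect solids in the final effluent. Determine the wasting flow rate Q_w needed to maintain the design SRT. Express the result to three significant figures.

Q_w ≈ 110 m³/d

Wasting from the return line (neglecting effluent solids): Q_w = V·X / (θ_c·X_r) = 5620 × 1660 / (9.07 × 9350) = 110.0 m³/d.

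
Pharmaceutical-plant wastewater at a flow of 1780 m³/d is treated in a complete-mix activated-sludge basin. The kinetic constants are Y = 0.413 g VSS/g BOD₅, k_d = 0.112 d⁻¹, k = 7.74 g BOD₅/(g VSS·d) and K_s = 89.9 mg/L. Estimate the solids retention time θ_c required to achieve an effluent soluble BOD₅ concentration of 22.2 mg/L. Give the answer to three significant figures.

From 1/θ_c = Y·k·S/(K_s + S) − k_d: Y·k·S/(K_s+S) = 0.413 × 7.74 × 22.2 / (89.9 + 22.2) = 0.6331 d⁻¹.
1/θ_c = 0.6331 − 0.112 = 0.5211 d⁻¹, so θ_c = 1.919 d.

θ_c ≈ 1.92 d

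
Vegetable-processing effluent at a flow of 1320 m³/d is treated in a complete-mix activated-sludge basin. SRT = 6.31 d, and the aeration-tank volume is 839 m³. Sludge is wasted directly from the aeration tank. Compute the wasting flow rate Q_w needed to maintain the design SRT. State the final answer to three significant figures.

Q_w ≈ 133 m³/d

With mixed-liquor wasting, θ_c = V/Q_w, so Q_w = V/θ_c = 839.0/6.31 = 133.0 m³/d.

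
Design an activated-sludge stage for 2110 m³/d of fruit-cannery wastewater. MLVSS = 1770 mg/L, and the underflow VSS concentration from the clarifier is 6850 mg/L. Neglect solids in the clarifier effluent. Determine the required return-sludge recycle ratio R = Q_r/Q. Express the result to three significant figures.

R ≈ 0.348

Solids balance on the clarifier gives (1+R)X = R·X_r, so R = X/(X_r − X) = 1770 / (6850 − 1770) = 0.3484.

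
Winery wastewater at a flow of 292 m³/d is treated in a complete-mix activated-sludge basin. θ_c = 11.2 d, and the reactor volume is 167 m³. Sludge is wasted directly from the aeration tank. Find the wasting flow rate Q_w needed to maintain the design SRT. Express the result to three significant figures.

Wasting from the aeration tank: Q_w = V / θ_c = 167.0 / 11.2 = 14.91 m³/d.

Q_w ≈ 14.9 m³/d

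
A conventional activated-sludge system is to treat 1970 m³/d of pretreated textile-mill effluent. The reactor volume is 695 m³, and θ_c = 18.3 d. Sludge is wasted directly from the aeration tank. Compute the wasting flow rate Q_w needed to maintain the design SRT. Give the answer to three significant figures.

For wasting at MLVSS concentration, Q_w = V/θ_c = 695.0/18.3 = 37.98 m³/d.

Q_w ≈ 38.0 m³/d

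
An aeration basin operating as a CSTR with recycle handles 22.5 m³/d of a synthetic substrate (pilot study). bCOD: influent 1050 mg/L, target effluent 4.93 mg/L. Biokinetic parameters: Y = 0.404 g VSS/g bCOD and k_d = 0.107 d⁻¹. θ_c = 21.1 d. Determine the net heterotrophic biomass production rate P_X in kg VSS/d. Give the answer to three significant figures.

P_X ≈ 2.92 kg VSS/d

Correct the yield for decay: Y_obs = Y/(1 + k_d θ_c) = 0.404 / (1 + 0.107 × 21.1) = 0.404 / 3.258 = 0.1240.
ΔS = 1050 − 4.93 = 1045 mg/L, so the substrate removal rate is 22.5 × 1045/1000 = 23.51 kg bCOD/d.
So the net sludge growth is P_X = 0.1240 × 23.51 = 2.916 kg VSS/d.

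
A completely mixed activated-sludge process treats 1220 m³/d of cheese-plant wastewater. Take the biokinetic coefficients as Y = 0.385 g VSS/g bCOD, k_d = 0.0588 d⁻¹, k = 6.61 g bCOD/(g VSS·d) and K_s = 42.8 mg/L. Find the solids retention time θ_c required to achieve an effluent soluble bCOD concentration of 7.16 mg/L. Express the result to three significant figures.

From 1/θ_c = Y·k·S/(K_s + S) − k_d: Y·k·S/(K_s+S) = 0.385 × 6.61 × 7.16 / (42.8 + 7.16) = 0.3647 d⁻¹.
Then 1/θ_c = μ − k_d = 0.3647 − 0.0588 = 0.3059 d⁻¹, giving θ_c = 3.269 d.

θ_c ≈ 3.27 d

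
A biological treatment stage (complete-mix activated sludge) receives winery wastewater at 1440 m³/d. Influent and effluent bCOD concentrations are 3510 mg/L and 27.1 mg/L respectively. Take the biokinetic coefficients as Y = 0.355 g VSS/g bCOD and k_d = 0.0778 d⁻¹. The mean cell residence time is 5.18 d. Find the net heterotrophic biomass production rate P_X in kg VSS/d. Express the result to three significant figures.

Y_obs = Y / (1 + k_d θ_c) = 0.355 / (1 + 0.0778 × 5.18) = 0.355 / 1.403 = 0.2530.
ΔS = 3510 − 27.1 = 3483 mg/L, so the substrate removal rate is 1440 × 3483/1000 = 5015 kg bCOD/d.
P_X = Y_obs · Q(S₀ − S) = 0.2530 × 5015 = 1269 kg VSS/d.

P_X ≈ 1270 kg VSS/d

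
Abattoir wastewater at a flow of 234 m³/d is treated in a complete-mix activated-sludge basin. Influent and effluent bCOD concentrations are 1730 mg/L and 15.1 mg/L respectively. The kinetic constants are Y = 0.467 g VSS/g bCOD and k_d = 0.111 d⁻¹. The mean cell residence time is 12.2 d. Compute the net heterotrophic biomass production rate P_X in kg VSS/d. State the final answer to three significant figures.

P_X ≈ 79.6 kg VSS/d

Correct the yield for decay: Y_obs = Y/(1 + k_d θ_c) = 0.467 / (1 + 0.111 × 12.2) = 0.467 / 2.354 = 0.1984.
ΔS = 1730 − 15.1 = 1715 mg/L, so the substrate removal rate is 234 × 1715/1000 = 401.3 kg bCOD/d.
Biomass produced: P_X = Y_obs·Q·ΔS = 0.1984 × 401.3 ≈ 79.60 kg VSS/d.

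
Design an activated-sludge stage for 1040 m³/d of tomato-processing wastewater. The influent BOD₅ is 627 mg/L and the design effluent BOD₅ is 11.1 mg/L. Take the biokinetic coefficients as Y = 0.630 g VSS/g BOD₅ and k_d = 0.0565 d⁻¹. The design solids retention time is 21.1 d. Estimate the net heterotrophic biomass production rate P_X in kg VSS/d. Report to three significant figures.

The observed yield is Y_obs = Y/(1 + k_d·θ_c) = 0.630 / (1 + 0.0565 × 21.1) = 0.630 / 2.192 = 0.2874 g VSS per g BOD₅ removed.
Q·(S₀ − S) = 1040 × (627 − 11.1) × 10⁻³ = 640.5 kg/d removed.
Biomass produced: P_X = Y_obs·Q·ΔS = 0.2874 × 640.5 ≈ 184.1 kg VSS/d.

P_X ≈ 184 kg VSS/d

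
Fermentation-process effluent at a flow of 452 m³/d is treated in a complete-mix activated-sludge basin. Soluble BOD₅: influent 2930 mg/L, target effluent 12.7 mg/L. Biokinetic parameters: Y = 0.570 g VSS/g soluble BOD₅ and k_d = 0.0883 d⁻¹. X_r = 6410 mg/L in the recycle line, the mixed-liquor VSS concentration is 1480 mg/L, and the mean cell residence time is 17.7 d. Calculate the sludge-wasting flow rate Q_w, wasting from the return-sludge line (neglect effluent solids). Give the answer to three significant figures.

Q_w ≈ 45.8 m³/d

Rearranging the biomass balance for a CMAS with decay, V = Y·Q·ΔS·θ_c / [X·(1+k_d θ_c)] = 0.570 × 452 × (2930 − 12.7) × 17.7 / [1480 × (1 + 0.0883 × 17.7)] = 1.33×10^7 / 3793 = 3507 m³.
θ_c = V·X/(Q_w·X_r) when wasting from the recycle, so Q_w = V·X/(θ_c·X_r) = 3507 × 1480 / (17.7 × 6410) = 45.75 m³/d.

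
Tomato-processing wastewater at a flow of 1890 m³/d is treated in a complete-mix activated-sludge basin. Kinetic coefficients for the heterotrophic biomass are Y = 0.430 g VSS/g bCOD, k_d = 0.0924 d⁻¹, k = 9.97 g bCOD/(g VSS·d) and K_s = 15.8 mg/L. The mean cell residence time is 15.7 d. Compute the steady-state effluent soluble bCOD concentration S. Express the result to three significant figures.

S ≈ 0.597 mg/L

From the Monod/SRT balance for a CMAS, S = K_s·(1+k_d θ_c)/[θ_c·(Y k − k_d) − 1] = 15.8 × (1 + 0.0924 × 15.7) / [15.7 × (0.430 × 9.97 − 0.0924) − 1] = 38.72 / 64.86 = 0.5970 mg/L.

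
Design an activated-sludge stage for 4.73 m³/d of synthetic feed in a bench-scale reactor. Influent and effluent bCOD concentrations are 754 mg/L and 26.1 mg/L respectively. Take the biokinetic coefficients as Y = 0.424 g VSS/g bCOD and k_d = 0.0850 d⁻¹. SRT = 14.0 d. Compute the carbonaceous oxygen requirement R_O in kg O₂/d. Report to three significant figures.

Correct the yield for decay: Y_obs = Y/(1 + k_d θ_c) = 0.424 / (1 + 0.0850 × 14.0) = 0.424 / 2.190 = 0.1936.
ΔS = 754 − 26.1 = 727.9 mg/L, so the substrate removal rate is 4.73 × 727.9/1000 = 3.443 kg bCOD/d.
Biomass synthesised: P_X = Y_obs × 3.443 = 0.6666 kg VSS/d.
Carbonaceous O₂ demand = substrate oxidised − cell-mass equivalent = 3.443 − 1.42 × 0.6666 = 2.496 kg O₂/d.

R_O ≈ 2.50 kg O₂/d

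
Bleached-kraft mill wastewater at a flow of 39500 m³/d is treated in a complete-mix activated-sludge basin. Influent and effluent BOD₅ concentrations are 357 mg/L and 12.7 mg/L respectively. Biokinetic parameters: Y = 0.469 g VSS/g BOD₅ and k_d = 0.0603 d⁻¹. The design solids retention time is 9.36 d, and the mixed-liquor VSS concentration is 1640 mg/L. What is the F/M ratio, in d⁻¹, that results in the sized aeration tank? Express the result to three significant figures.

Steady-state biomass mass balance: V·X·(1 + k_d·θ_c) = Y·Q·(S₀ − S)·θ_c, so V = 0.469 × 39500 × (357 − 12.7) × 9.36 / [1640 × (1 + 0.0603 × 9.36)] = 5.97×10^7 / 2566 = 23270 m³.
Food-to-microorganism ratio F/M = Q S₀ / (V X) = 39500 × 357 / (23270 × 1640) = 0.3695 d⁻¹.

F/M ≈ 0.370 d⁻¹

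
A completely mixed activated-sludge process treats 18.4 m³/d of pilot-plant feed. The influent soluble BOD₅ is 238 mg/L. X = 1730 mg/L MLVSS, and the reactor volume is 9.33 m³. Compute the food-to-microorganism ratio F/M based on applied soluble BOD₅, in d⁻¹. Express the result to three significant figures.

F/M = applied load / biomass = Q·S₀/(V·X) = 18.4 × 238 / (9.330 × 1730) = 0.2713 d⁻¹.

F/M ≈ 0.271 d⁻¹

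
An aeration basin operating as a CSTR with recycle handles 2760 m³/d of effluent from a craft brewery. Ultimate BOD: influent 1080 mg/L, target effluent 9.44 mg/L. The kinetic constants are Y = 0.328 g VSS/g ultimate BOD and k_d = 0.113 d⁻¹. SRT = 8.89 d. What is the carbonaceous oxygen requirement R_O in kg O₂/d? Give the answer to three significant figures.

The observed yield is Y_obs = Y/(1 + k_d·θ_c) = 0.328 / (1 + 0.113 × 8.89) = 0.328 / 2.005 = 0.1636 g VSS per g ultimate BOD removed.
Q·(S₀ − S) = 2760 × (1080 − 9.44) × 10⁻³ = 2955 kg/d removed.
Net sludge production P_X = 0.1636 × 2955 = 483.5 kg VSS/d.
R_O = Q·(S₀ − S) − 1.42·P_X = 2955 − 1.42 × 483.5 = 2268 kg O₂/d.

R_O ≈ 2270 kg O₂/d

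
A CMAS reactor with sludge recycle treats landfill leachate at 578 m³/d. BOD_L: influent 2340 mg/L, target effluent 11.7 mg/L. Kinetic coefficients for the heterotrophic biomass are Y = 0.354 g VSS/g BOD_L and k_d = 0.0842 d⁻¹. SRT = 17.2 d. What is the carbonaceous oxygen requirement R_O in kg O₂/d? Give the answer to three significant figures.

R_O ≈ 1070 kg O₂/d

Y_obs = Y / (1 + k_d θ_c) = 0.354 / (1 + 0.0842 × 17.2) = 0.354 / 2.448 = 0.1446.
Substrate removed = Q·(S₀ − S) = 578 m³/d × (2340 − 11.7) g/m³ = 1.35×10^6 g/d = 1346 kg/d.
P_X = Y_obs·Q·(S₀ − S) = 0.1446 × 1346 = 194.6 kg VSS/d.
Carbonaceous O₂ demand = substrate oxidised − cell-mass equivalent = 1346 − 1.42 × 194.6 = 1069 kg O₂/d.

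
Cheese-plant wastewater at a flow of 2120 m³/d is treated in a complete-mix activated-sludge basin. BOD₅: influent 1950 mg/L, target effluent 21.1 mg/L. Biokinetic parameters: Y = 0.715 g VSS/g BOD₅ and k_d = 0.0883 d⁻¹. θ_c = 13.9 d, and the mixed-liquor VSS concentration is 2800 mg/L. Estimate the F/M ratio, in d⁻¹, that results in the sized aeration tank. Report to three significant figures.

F/M ≈ 0.227 d⁻¹

Rearranging the biomass balance for a CMAS with decay, V = Y·Q·ΔS·θ_c / [X·(1+k_d θ_c)] = 0.715 × 2120 × (1950 − 21.1) × 13.9 / [2800 × (1 + 0.0883 × 13.9)] = 4.06×10^7 / 6237 = 6517 m³.
F/M = applied load / biomass = Q·S₀/(V·X) = 2120 × 1950 / (6517 × 2800) = 0.2266 d⁻¹.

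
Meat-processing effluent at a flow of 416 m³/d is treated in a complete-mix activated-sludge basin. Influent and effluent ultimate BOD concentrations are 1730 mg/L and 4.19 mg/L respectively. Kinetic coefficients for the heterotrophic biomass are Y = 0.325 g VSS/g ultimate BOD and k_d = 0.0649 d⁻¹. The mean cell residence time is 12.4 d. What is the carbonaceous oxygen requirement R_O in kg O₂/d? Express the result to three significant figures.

R_O ≈ 534 kg O₂/d

Correct the yield for decay: Y_obs = Y/(1 + k_d θ_c) = 0.325 / (1 + 0.0649 × 12.4) = 0.325 / 1.805 = 0.1801.
Substrate removed = Q·(S₀ − S) = 416 m³/d × (1730 − 4.19) g/m³ = 7.18×10^5 g/d = 717.9 kg/d.
Net sludge production P_X = 0.1801 × 717.9 = 129.3 kg VSS/d.
R_O = Q·ΔS − 1.42 P_X = 717.9 − 183.6 = 534.4 kg O₂/d.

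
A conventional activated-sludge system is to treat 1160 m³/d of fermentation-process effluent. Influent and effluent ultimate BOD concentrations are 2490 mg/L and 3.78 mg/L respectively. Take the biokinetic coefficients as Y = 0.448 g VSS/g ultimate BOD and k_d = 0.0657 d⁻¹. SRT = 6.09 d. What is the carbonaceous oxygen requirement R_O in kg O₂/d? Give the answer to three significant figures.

Correct the yield for decay: Y_obs = Y/(1 + k_d θ_c) = 0.448 / (1 + 0.0657 × 6.09) = 0.448 / 1.400 = 0.3200.
Mass of ultimate BOD removed per day: Q(S₀ − S) = 1160 × 2486 g/m³ = 2884 kg/d.
Biomass synthesised: P_X = Y_obs × 2884 = 922.8 kg VSS/d.
R_O = Q·(S₀ − S) − 1.42·P_X = 2884 − 1.42 × 922.8 = 1574 kg O₂/d.

R_O ≈ 1570 kg O₂/d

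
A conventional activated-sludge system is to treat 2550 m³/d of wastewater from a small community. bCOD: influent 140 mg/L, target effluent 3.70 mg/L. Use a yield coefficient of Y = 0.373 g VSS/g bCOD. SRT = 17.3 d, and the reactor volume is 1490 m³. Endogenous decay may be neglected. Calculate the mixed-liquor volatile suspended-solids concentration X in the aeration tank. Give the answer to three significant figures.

X ≈ 1510 mg/L

From V·X = Y·Q·(S₀ − S)·θ_c (decay neglected): X = 0.373 × 2550 × (140 − 3.70) × 17.3 / 1490 = 1505 mg/L.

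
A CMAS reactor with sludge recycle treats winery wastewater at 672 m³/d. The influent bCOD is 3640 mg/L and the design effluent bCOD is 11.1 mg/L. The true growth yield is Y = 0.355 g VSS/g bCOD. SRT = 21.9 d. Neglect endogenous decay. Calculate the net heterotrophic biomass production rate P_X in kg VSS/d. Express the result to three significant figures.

P_X ≈ 866 kg VSS/d

With endogenous decay neglected, the observed yield equals the true yield: Y_obs = Y = 0.355 g VSS/g bCOD.
ΔS = 3640 − 11.1 = 3629 mg/L, so the substrate removal rate is 672 × 3629/1000 = 2439 kg bCOD/d.
Net biomass production P_X = Y_obs × Q·(S₀ − S) = 0.3550 × 2439 = 865.7 kg VSS/d.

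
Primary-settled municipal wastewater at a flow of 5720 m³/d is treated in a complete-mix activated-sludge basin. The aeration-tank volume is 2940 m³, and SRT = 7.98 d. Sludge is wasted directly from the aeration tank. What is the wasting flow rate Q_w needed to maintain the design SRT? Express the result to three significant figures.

With mixed-liquor wasting, θ_c = V/Q_w, so Q_w = V/θ_c = 2940/7.98 = 368.4 m³/d.

Q_w ≈ 368 m³/d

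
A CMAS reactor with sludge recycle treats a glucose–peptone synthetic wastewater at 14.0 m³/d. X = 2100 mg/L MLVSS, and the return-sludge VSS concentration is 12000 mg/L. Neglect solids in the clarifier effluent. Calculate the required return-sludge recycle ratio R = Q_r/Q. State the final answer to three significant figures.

R ≈ 0.212

R = Q_r/Q = X/(X_r − X) = 2100 / (12000 − 2100) = 0.2121.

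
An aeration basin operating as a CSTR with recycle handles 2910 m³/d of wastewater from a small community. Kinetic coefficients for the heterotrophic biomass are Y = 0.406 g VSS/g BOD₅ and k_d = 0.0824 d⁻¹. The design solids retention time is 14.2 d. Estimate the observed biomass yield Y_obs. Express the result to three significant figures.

Correct the yield for decay: Y_obs = Y/(1 + k_d θ_c) = 0.406 / (1 + 0.0824 × 14.2) = 0.406 / 2.170 = 0.1871.

Y_obs ≈ 0.187 g VSS/g BOD₅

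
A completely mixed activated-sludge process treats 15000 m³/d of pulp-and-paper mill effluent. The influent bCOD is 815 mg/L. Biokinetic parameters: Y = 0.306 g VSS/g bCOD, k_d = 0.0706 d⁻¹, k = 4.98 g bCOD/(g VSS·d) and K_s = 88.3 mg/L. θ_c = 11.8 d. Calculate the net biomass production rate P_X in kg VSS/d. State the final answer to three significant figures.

From the Monod/SRT balance for a CMAS, S = K_s·(1+k_d θ_c)/[θ_c·(Y k − k_d) − 1] = 88.3 × (1 + 0.0706 × 11.8) / [11.8 × (0.306 × 4.98 − 0.0706) − 1] = 161.9 / 16.15 = 10.02 mg/L.
The observed yield is Y_obs = Y/(1 + k_d·θ_c) = 0.306 / (1 + 0.0706 × 11.8) = 0.306 / 1.833 = 0.1669 g VSS per g bCOD removed.
Mass of bCOD removed per day: Q(S₀ − S) = 15000 × 805.0 g/m³ = 12075 kg/d.
Net biomass production P_X = Y_obs × Q·(S₀ − S) = 0.1669 × 12075 = 2016 kg VSS/d.

P_X ≈ 2020 kg VSS/d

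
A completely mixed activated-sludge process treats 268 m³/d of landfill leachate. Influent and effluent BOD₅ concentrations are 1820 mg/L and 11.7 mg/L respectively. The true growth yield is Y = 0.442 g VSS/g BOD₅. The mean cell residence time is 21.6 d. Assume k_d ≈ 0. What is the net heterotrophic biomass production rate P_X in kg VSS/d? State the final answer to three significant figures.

No decay correction is needed, so Y_obs = Y = 0.442.
ΔS = 1820 − 11.7 = 1808 mg/L, so the substrate removal rate is 268 × 1808/1000 = 484.6 kg BOD₅/d.
Net biomass production P_X = Y_obs × Q·(S₀ − S) = 0.4420 × 484.6 = 214.2 kg VSS/d.

P_X ≈ 214 kg VSS/d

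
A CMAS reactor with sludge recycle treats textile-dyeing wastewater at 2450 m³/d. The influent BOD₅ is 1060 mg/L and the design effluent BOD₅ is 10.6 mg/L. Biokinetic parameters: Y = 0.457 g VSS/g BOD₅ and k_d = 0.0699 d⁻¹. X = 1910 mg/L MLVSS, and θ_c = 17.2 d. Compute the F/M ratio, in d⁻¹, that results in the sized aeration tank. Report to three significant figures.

Steady-state biomass mass balance: V·X·(1 + k_d·θ_c) = Y·Q·(S₀ − S)·θ_c, so V = 0.457 × 2450 × (1060 − 10.6) × 17.2 / [1910 × (1 + 0.0699 × 17.2)] = 2.02×10^7 / 4206 = 4804 m³.
Food-to-microorganism ratio F/M = Q S₀ / (V X) = 2450 × 1060 / (4804 × 1910) = 0.2830 d⁻¹.

F/M ≈ 0.283 d⁻¹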